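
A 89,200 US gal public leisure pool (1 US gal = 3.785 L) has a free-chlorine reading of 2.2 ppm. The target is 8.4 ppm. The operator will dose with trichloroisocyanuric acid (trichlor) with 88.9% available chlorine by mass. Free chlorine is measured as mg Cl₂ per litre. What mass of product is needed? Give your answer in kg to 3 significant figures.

2.35 kg

Volume: 89,200 US gal × 3.785 L/gal = 337,622 L.
Chlorine deficit: 8.4 − 2.2 = 6.2 ppm = 6.2 mg/L as Cl₂.
Cl₂ equivalent needed: 6.2 mg/L × 337,622 L = 2,093,000 mg = 2093 g.
Product at 88.9% available chlorine: 2093 / 0.889 = 2355 g.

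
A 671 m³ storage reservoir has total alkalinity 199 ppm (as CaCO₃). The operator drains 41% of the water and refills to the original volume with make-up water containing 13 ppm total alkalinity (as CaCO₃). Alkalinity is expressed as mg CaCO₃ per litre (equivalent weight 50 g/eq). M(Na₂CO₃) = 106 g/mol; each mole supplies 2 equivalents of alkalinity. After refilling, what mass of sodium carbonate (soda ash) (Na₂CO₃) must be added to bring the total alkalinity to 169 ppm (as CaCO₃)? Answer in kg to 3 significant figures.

32.9 kg

Volume: 671 m³ = 671,000 L.
After draining 41% and refilling: 199 × 0.59 + 13 × 0.41 = 122.74 ppm.
Deficit to target: 169 − 122.74 = 46.26 mg/L.
As CaCO₃: 46.26 mg/L × 671,000 L = 31,040 g; ÷ 50 g/eq ÷ 2 = 310.4 mol Na₂CO₃.
Mass: 310.4 × 106 = 32,900 g.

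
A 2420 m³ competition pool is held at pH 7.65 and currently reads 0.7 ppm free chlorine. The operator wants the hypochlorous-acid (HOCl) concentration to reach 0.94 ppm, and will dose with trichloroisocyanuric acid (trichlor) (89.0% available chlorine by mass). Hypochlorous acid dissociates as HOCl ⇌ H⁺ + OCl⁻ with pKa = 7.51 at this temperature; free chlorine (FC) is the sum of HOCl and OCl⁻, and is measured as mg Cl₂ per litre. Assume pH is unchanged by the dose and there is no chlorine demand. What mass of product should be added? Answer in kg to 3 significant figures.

Volume: 2420 m³ = 2,420,000 L.
[OCl⁻]/[HOCl] = 10^(pH − pKa) = 10^(7.65 − 7.51) = 1.38; fraction as HOCl = 1/(1 + 1.38) = 0.4201.
Free chlorine required for 0.94 ppm HOCl: 0.94 / 0.4201 = 2.238 ppm.
FC to add: 2.238 − 0.7 = 1.538 mg/L as Cl₂.
Cl₂ equivalent: 1.538 mg/L × 2,420,000 L = 3721 g.
Product at 89.0% available Cl: 3721 / 0.89 = 4181 g.

4.18 kg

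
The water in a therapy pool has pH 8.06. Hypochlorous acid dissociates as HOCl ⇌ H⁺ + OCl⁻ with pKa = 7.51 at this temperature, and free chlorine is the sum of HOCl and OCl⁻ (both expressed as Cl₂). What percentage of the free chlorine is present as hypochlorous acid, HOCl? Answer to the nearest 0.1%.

[OCl⁻]/[HOCl] = 10^(pH − pKa) = 10^(8.06 − 7.51) = 10^0.55 = 3.548.
Fraction as HOCl = 1 / (1 + 3.548) = 0.2199.

22.0%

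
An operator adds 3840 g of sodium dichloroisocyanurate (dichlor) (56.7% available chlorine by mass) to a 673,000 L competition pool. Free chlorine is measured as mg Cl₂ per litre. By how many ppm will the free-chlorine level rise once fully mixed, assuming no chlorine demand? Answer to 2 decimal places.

3.24 ppm

Available chlorine delivered: 3840 g × 0.567 = 2177 g as Cl₂.
Concentration rise: 2177 g / 673,000 L = 3.235 mg/L = 3.24 ppm.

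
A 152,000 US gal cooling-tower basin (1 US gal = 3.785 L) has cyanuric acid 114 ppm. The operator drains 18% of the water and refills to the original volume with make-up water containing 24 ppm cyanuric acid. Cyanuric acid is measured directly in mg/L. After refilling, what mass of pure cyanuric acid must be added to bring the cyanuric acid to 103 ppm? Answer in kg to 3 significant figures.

2.99 kg

Volume: 152,000 US gal × 3.785 L/gal = 575,320 L.
After draining 18% and refilling: 114 × 0.82 + 24 × 0.18 = 97.8 ppm.
Deficit to target: 103 − 97.8 = 5.2 mg/L.
Mass: 5.2 mg/L × 575,320 L = 2992 g cyanuric acid.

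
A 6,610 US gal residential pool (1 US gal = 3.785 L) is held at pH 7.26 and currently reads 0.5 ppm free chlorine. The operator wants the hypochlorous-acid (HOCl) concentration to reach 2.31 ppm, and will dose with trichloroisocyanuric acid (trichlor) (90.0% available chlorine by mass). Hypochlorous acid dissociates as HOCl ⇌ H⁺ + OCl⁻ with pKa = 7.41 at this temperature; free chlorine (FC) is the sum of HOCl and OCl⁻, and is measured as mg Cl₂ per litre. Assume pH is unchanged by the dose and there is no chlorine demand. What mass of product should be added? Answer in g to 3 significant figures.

95.8 g

Volume: 6,610 US gal × 3.785 L/gal = 25,019 L.
[OCl⁻]/[HOCl] = 10^(pH − pKa) = 10^(7.26 − 7.41) = 0.7079; fraction as HOCl = 1/(1 + 0.7079) = 0.5855.
Free chlorine required for 2.31 ppm HOCl: 2.31 / 0.5855 = 3.945 ppm.
FC to add: 3.945 − 0.5 = 3.445 mg/L as Cl₂.
Cl₂ equivalent: 3.445 mg/L × 25,019 L = 86.2 g.
Product at 90.0% available Cl: 86.2 / 0.9 = 95.78 g.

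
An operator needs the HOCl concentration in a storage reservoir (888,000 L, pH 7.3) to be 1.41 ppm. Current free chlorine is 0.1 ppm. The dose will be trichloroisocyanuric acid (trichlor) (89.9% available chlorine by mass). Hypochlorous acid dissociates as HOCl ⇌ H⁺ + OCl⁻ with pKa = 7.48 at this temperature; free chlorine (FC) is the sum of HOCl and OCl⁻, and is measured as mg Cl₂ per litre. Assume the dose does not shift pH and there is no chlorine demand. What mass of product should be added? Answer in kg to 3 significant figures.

2.21 kg

[OCl⁻]/[HOCl] = 10^(pH − pKa) = 10^(7.3 − 7.48) = 0.6607; fraction as HOCl = 1/(1 + 0.6607) = 0.6022.
Free chlorine required for 1.41 ppm HOCl: 1.41 / 0.6022 = 2.342 ppm.
FC to add: 2.342 − 0.1 = 2.242 mg/L as Cl₂.
Cl₂ equivalent: 2.242 mg/L × 888,000 L = 1991 g.
Product at 89.9% available Cl: 1991 / 0.899 = 2214 g.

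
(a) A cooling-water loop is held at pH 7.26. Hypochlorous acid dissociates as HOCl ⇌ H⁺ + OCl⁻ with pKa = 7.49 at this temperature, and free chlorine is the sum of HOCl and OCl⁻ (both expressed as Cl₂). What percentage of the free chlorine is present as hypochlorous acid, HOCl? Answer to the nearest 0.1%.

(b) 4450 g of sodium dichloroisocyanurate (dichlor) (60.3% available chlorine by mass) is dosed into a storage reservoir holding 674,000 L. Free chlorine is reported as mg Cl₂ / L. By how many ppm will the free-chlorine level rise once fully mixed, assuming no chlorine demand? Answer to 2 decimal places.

(a) [OCl⁻]/[HOCl] = 10^(pH − pKa) = 10^(7.26 − 7.49) = 10^-0.23 = 0.5888.
(a) Fraction as HOCl = 1 / (1 + 0.5888) = 0.6294.

(b) Available chlorine delivered: 4450 g × 0.603 = 2683 g as Cl₂.
(b) Concentration rise: 2683 g / 674,000 L = 3.981 mg/L = 3.98 ppm.

(a) 62.9%; (b) 3.98 ppm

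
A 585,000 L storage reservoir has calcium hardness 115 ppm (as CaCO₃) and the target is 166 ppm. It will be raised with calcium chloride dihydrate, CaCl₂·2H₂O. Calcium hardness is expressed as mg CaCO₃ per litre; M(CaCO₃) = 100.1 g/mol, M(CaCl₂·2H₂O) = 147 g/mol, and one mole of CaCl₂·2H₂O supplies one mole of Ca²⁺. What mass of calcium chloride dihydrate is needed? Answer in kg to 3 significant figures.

43.8 kg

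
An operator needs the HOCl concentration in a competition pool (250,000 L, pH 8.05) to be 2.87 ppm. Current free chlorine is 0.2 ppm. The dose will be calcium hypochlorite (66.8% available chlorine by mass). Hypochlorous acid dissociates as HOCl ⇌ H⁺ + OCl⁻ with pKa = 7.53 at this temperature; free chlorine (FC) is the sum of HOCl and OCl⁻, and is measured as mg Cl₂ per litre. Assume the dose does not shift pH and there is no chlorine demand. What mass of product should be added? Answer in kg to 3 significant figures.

4.56 kg

[OCl⁻]/[HOCl] = 10^(pH − pKa) = 10^(8.05 − 7.53) = 3.311; fraction as HOCl = 1/(1 + 3.311) = 0.2319.
Free chlorine required for 2.87 ppm HOCl: 2.87 / 0.2319 = 12.37 ppm.
FC to add: 12.37 − 0.2 = 12.17 mg/L as Cl₂.
Cl₂ equivalent: 12.17 mg/L × 250,000 L = 3043 g.
Product at 66.8% available Cl: 3043 / 0.668 = 4556 g.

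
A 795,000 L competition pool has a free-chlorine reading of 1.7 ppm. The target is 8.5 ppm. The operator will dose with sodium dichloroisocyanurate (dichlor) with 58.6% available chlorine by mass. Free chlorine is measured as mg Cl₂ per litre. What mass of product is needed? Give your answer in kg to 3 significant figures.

9.23 kg

Chlorine deficit: 8.5 − 1.7 = 6.8 ppm = 6.8 mg/L as Cl₂.
Cl₂ equivalent needed: 6.8 mg/L × 795,000 L = 5,406,000 mg = 5406 g.
Product at 58.6% available chlorine: 5406 / 0.586 = 9225 g.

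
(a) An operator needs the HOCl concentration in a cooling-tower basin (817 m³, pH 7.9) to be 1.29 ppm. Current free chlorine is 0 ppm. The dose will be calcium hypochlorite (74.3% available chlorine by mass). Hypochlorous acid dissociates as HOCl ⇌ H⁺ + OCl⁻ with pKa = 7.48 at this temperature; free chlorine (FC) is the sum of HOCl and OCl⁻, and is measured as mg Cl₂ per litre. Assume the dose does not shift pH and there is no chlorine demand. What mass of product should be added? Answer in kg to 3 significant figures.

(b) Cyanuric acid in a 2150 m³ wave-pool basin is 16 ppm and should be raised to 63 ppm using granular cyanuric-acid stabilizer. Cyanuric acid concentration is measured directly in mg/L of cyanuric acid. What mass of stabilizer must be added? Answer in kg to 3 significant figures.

(a) Volume: 817 m³ = 817,000 L.
(a) [OCl⁻]/[HOCl] = 10^(pH − pKa) = 10^(7.9 − 7.48) = 2.63; fraction as HOCl = 1/(1 + 2.63) = 0.2755.
(a) Free chlorine required for 1.29 ppm HOCl: 1.29 / 0.2755 = 4.683 ppm.
(a) FC to add: 4.683 − 0 = 4.683 mg/L as Cl₂.
(a) Cl₂ equivalent: 4.683 mg/L × 817,000 L = 3826 g.
(a) Product at 74.3% available Cl: 3826 / 0.743 = 5149 g.

(b) Volume: 2150 m³ = 2,150,000 L.
(b) CYA to add: (63 − 16) = 47 mg/L × 2,150,000 L = 101,000 g cyanuric acid.

(a) 5.15 kg; (b) 101 kg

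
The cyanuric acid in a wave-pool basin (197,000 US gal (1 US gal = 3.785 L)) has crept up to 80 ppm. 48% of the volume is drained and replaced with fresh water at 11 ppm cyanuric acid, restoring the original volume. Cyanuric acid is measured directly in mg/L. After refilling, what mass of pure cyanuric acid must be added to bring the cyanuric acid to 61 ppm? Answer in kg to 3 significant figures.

10.5 kg

Volume: 197,000 US gal × 3.785 L/gal = 745,645 L.
After draining 48% and refilling: 80 × 0.52 + 11 × 0.48 = 46.88 ppm.
Deficit to target: 61 − 46.88 = 14.12 mg/L.
Mass: 14.12 mg/L × 745,645 L = 10,530 g cyanuric acid.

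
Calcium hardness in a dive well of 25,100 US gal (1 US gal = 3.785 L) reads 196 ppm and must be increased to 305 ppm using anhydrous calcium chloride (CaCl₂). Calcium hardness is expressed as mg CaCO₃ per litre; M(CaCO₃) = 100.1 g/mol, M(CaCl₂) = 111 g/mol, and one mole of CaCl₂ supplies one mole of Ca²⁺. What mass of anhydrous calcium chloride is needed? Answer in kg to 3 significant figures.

11.5 kg

Volume: 25,100 US gal × 3.785 L/gal = 95,004 L.
Hardness to add: (305 − 196) = 109 mg/L as CaCO₃ × 95,004 L = 10,360 g as CaCO₃.
Moles of Ca²⁺ (1 mol Ca²⁺ ≡ 1 mol CaCO₃): 10,360 / 100.1 g/mol = 103.5 mol.
Mass of CaCl₂: 103.5 × 111 = 11,480 g.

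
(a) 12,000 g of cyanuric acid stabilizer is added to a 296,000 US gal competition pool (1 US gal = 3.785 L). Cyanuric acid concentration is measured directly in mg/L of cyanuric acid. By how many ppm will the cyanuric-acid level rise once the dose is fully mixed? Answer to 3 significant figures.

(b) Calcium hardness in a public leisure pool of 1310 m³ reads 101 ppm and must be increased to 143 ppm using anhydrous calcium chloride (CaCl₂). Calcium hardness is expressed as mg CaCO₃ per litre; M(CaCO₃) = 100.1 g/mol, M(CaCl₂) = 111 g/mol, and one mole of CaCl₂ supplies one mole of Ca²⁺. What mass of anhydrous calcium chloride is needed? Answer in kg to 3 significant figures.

(a) 10.7 ppm; (b) 61.0 kg

(a) Volume: 296,000 US gal × 3.785 L/gal = 1,120,360 L.
(a) Rise: 12,000 g / 1,120,360 L × 1000 = 10.71 mg/L.

(b) Volume: 1310 m³ = 1,310,000 L.
(b) Hardness to add: (143 − 101) = 42 mg/L as CaCO₃ × 1,310,000 L = 55,020 g as CaCO₃.
(b) Moles of Ca²⁺ (1 mol Ca²⁺ ≡ 1 mol CaCO₃): 55,020 / 100.1 g/mol = 549.7 mol.
(b) Mass of CaCl₂: 549.7 × 111 = 61,010 g.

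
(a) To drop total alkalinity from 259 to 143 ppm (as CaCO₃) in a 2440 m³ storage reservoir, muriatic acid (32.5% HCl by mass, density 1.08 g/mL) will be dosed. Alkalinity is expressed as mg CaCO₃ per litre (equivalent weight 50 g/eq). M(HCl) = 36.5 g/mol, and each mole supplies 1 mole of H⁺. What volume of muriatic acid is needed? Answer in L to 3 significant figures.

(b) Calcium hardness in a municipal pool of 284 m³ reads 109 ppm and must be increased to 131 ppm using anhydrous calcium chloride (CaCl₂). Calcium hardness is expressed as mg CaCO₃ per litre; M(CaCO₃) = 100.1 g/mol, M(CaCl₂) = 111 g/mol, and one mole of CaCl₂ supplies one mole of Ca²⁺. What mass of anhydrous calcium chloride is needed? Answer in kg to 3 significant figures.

(a) 589 L; (b) 6.93 kg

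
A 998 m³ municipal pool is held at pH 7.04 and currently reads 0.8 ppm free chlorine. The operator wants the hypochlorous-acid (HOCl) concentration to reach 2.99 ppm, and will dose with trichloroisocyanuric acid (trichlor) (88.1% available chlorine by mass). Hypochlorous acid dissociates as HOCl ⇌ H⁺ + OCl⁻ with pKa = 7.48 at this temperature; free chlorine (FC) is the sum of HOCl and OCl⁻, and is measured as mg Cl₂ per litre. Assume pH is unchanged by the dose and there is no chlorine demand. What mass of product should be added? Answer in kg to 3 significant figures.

3.71 kg

Volume: 998 m³ = 998,000 L.
[OCl⁻]/[HOCl] = 10^(pH − pKa) = 10^(7.04 − 7.48) = 0.3631; fraction as HOCl = 1/(1 + 0.3631) = 0.7336.
Free chlorine required for 2.99 ppm HOCl: 2.99 / 0.7336 = 4.076 ppm.
FC to add: 4.076 − 0.8 = 3.276 mg/L as Cl₂.
Cl₂ equivalent: 3.276 mg/L × 998,000 L = 3269 g.
Product at 88.1% available Cl: 3269 / 0.881 = 3711 g.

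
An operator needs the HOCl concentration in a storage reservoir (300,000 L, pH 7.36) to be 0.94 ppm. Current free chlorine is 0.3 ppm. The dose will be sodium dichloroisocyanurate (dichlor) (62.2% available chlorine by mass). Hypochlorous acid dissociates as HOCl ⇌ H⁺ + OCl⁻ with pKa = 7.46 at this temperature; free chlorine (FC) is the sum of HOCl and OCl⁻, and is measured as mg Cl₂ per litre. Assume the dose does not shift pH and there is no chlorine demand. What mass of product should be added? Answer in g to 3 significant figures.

[OCl⁻]/[HOCl] = 10^(pH − pKa) = 10^(7.36 − 7.46) = 0.7943; fraction as HOCl = 1/(1 + 0.7943) = 0.5573.
Free chlorine required for 0.94 ppm HOCl: 0.94 / 0.5573 = 1.687 ppm.
FC to add: 1.687 − 0.3 = 1.387 mg/L as Cl₂.
Cl₂ equivalent: 1.387 mg/L × 300,000 L = 416 g.
Product at 62.2% available Cl: 416 / 0.622 = 668.8 g.

669 g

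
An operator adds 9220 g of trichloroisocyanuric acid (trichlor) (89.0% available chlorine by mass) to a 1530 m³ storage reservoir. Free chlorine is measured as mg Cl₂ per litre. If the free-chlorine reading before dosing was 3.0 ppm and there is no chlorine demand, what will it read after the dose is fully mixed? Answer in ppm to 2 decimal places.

Volume: 1530 m³ = 1,530,000 L.
Available chlorine delivered: 9220 g × 0.89 = 8206 g as Cl₂.
Concentration rise: 8206 g / 1,530,000 L = 5.363 mg/L = 5.36 ppm.
Final FC: 3.0 + 5.36 = 8.36 ppm.

8.36 ppm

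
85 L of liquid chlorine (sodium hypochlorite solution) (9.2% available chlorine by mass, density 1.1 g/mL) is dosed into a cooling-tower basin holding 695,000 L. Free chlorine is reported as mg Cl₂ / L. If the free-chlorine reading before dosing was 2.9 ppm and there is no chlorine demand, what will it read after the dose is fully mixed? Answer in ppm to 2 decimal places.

15.28 ppm

Mass of solution: 85 L × 1000 mL/L × 1.1 g/mL = 93,500 g.
Available chlorine delivered: 93,500 g × 0.092 = 8602 g as Cl₂.
Concentration rise: 8602 g / 695,000 L = 12.38 mg/L = 12.38 ppm.
Final FC: 2.9 + 12.38 = 15.28 ppm.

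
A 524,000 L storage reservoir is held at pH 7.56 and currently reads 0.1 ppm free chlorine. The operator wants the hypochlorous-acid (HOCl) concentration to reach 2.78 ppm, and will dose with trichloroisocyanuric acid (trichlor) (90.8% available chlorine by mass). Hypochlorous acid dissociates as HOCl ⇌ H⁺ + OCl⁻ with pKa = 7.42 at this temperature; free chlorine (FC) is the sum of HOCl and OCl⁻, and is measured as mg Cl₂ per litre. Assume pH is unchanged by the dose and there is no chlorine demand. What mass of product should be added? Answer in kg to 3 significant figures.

3.76 kg

[OCl⁻]/[HOCl] = 10^(pH − pKa) = 10^(7.56 − 7.42) = 1.38; fraction as HOCl = 1/(1 + 1.38) = 0.4201.
Free chlorine required for 2.78 ppm HOCl: 2.78 / 0.4201 = 6.617 ppm.
FC to add: 6.617 − 0.1 = 6.517 mg/L as Cl₂.
Cl₂ equivalent: 6.517 mg/L × 524,000 L = 3415 g.
Product at 90.8% available Cl: 3415 / 0.908 = 3761 g.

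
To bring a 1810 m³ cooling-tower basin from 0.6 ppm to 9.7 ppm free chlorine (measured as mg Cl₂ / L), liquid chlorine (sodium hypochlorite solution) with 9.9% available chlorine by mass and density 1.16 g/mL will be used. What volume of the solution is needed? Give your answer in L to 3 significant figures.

143 L

Volume: 1810 m³ = 1,810,000 L.
Chlorine deficit: 9.7 − 0.6 = 9.1 ppm = 9.1 mg/L as Cl₂.
Cl₂ equivalent needed: 9.1 mg/L × 1,810,000 L = 16,470,000 mg = 16,470 g.
Product at 9.9% available chlorine: 16,470 / 0.099 = 166,400 g.
Volume at density 1.16 g/mL: 166,400 g ÷ 1.16 g/mL = 143,400 mL.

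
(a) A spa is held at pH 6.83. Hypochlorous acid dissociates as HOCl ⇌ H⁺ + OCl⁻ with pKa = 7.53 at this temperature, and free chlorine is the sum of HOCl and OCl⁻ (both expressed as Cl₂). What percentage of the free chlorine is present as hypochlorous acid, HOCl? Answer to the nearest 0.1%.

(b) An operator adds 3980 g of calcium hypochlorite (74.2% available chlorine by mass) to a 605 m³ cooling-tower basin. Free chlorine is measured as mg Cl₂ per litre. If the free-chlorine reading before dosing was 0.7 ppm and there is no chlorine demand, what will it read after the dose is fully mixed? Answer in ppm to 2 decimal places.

(a) 83.4%; (b) 5.58 ppm

(a) [OCl⁻]/[HOCl] = 10^(pH − pKa) = 10^(6.83 − 7.53) = 10^-0.70 = 0.1995.
(a) Fraction as HOCl = 1 / (1 + 0.1995) = 0.8337.

(b) Volume: 605 m³ = 605,000 L.
(b) Available chlorine delivered: 3980 g × 0.742 = 2953 g as Cl₂.
(b) Concentration rise: 2953 g / 605,000 L = 4.881 mg/L = 4.88 ppm.
(b) Final FC: 0.7 + 4.88 = 5.58 ppm.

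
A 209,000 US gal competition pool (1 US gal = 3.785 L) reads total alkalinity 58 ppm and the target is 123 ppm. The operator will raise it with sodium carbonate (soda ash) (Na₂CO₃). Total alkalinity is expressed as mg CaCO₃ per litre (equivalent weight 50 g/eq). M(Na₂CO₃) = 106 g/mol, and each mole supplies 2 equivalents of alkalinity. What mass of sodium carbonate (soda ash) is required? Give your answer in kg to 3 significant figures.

Volume: 209,000 US gal × 3.785 L/gal = 791,065 L.
Alkalinity to add: (123 − 58) = 65 mg/L as CaCO₃ × 791,065 L = 51,420 g as CaCO₃.
Equivalents: 51,420 g ÷ 50 g/eq = 1028 eq.
Each mole of Na₂CO₃ supplies 2 eq, so 1028 / 2 = 514.2 mol.
Mass: 514.2 mol × 106 g/mol = 54,500 g.

54.5 kg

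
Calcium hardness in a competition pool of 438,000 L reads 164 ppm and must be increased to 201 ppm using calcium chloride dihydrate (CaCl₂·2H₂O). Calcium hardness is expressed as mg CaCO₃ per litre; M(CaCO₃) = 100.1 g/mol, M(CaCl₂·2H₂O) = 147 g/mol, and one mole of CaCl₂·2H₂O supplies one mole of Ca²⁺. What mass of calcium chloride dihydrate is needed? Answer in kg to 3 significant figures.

Hardness to add: (201 − 164) = 37 mg/L as CaCO₃ × 438,000 L = 16,210 g as CaCO₃.
Moles of Ca²⁺ (1 mol Ca²⁺ ≡ 1 mol CaCO₃): 16,210 / 100.1 g/mol = 161.9 mol.
Mass of CaCl₂·2H₂O: 161.9 × 147 = 23,800 g.

23.8 kg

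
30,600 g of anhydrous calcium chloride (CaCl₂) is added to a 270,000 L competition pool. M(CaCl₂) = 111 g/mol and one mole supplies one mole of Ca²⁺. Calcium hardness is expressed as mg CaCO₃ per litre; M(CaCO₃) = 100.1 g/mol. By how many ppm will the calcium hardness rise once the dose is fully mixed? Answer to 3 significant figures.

Moles of Ca²⁺: 30,600 g ÷ 111 g/mol = 275.7 mol.
As CaCO₃: 275.7 mol × 100.1 g/mol = 27,600 g.
Rise: 27,600 g / 270,000 L × 1000 = 102.2 mg/L.

102 ppm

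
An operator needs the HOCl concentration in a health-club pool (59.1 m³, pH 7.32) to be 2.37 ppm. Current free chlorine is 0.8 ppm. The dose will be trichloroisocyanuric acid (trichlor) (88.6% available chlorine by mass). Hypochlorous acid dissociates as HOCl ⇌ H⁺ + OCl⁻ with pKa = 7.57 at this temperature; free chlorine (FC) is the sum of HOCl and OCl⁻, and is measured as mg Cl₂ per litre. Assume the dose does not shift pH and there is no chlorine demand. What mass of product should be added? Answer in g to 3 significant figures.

Volume: 59.1 m³ = 59,100 L.
[OCl⁻]/[HOCl] = 10^(pH − pKa) = 10^(7.32 − 7.57) = 0.5623; fraction as HOCl = 1/(1 + 0.5623) = 0.6401.
Free chlorine required for 2.37 ppm HOCl: 2.37 / 0.6401 = 3.703 ppm.
FC to add: 3.703 − 0.8 = 2.903 mg/L as Cl₂.
Cl₂ equivalent: 2.903 mg/L × 59,100 L = 171.6 g.
Product at 88.6% available Cl: 171.6 / 0.886 = 193.6 g.

194 g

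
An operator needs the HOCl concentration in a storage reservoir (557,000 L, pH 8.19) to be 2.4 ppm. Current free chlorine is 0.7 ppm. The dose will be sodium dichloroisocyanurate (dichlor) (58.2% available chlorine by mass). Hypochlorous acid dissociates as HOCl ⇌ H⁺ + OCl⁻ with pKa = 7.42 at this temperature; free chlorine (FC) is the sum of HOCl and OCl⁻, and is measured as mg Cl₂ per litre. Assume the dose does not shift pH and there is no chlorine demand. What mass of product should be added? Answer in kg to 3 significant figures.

15.2 kg

[OCl⁻]/[HOCl] = 10^(pH − pKa) = 10^(8.19 − 7.42) = 5.888; fraction as HOCl = 1/(1 + 5.888) = 0.1452.
Free chlorine required for 2.4 ppm HOCl: 2.4 / 0.1452 = 16.53 ppm.
FC to add: 16.53 − 0.7 = 15.83 mg/L as Cl₂.
Cl₂ equivalent: 15.83 mg/L × 557,000 L = 8819 g.
Product at 58.2% available Cl: 8819 / 0.582 = 15,150 g.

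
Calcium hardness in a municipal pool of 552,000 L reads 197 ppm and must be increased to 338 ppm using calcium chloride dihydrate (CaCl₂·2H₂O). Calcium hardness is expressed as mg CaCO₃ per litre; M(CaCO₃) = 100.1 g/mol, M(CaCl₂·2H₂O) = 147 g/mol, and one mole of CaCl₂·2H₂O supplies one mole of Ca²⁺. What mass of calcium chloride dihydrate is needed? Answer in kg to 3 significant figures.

114 kg

Hardness to add: (338 − 197) = 141 mg/L as CaCO₃ × 552,000 L = 77,830 g as CaCO₃.
Moles of Ca²⁺ (1 mol Ca²⁺ ≡ 1 mol CaCO₃): 77,830 / 100.1 g/mol = 777.5 mol.
Mass of CaCl₂·2H₂O: 777.5 × 147 = 114,300 g.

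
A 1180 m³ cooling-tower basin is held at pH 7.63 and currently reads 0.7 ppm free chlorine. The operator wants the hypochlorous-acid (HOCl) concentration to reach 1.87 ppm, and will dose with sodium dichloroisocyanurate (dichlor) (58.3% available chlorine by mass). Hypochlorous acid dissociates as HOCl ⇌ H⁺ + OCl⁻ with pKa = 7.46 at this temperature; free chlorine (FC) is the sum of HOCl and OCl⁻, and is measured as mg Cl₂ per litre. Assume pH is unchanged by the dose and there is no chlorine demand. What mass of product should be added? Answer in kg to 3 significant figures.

7.97 kg

Volume: 1180 m³ = 1,180,000 L.
[OCl⁻]/[HOCl] = 10^(pH − pKa) = 10^(7.63 − 7.46) = 1.479; fraction as HOCl = 1/(1 + 1.479) = 0.4034.
Free chlorine required for 1.87 ppm HOCl: 1.87 / 0.4034 = 4.636 ppm.
FC to add: 4.636 − 0.7 = 3.936 mg/L as Cl₂.
Cl₂ equivalent: 3.936 mg/L × 1,180,000 L = 4644 g.
Product at 58.3% available Cl: 4644 / 0.583 = 7966 g.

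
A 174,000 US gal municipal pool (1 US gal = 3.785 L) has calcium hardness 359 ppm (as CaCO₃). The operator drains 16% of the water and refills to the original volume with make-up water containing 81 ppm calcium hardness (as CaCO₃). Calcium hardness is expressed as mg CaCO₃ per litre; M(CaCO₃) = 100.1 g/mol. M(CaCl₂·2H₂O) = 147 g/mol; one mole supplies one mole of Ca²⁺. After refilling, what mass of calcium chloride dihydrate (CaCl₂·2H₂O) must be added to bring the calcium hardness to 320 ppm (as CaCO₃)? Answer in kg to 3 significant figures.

5.30 kg

Volume: 174,000 US gal × 3.785 L/gal = 658,590 L.
After draining 16% and refilling: 359 × 0.84 + 81 × 0.16 = 314.52 ppm.
Deficit to target: 320 − 314.52 = 5.48 mg/L.
As CaCO₃: 5.48 mg/L × 658,590 L = 3609 g; ÷ 100.1 = 36.05 mol Ca²⁺.
Mass: 36.05 × 147 = 5300 g.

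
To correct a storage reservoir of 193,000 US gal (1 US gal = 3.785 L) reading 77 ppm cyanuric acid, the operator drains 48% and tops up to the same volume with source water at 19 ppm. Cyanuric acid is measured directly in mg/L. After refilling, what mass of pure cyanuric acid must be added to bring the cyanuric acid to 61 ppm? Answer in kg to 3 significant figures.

8.65 kg

Volume: 193,000 US gal × 3.785 L/gal = 730,505 L.
After draining 48% and refilling: 77 × 0.52 + 19 × 0.48 = 49.16 ppm.
Deficit to target: 61 − 49.16 = 11.84 mg/L.
Mass: 11.84 mg/L × 730,505 L = 8649 g cyanuric acid.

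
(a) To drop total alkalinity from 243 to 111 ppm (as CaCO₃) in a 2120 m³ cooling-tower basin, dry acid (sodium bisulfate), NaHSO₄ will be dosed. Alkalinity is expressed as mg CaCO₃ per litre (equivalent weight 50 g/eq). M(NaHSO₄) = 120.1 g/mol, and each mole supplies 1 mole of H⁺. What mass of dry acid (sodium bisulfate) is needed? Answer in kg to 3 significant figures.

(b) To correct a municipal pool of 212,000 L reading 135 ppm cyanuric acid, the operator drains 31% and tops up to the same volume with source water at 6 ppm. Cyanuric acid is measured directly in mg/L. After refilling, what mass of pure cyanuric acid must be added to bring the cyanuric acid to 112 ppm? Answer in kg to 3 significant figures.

(a) Volume: 2120 m³ = 2,120,000 L.
(a) Alkalinity to neutralize: (243 − 111) = 132 mg/L as CaCO₃ × 2,120,000 L = 279,800 g as CaCO₃.
(a) Equivalents of H⁺ required: 279,800 ÷ 50 g/eq = 5597 eq = 5597 mol NaHSO₄.
(a) Mass of NaHSO₄: 5597 × 120.1 = 672,200 g.

(b) After draining 31% and refilling: 135 × 0.69 + 6 × 0.31 = 95.01 ppm.
(b) Deficit to target: 112 − 95.01 = 16.99 mg/L.
(b) Mass: 16.99 mg/L × 212,000 L = 3602 g cyanuric acid.

(a) 672 kg; (b) 3.60 kg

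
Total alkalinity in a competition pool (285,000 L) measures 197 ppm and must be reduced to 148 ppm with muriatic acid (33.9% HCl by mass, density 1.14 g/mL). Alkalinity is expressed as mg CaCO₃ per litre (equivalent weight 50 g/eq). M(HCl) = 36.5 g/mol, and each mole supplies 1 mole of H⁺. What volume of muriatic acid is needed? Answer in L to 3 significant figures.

Alkalinity to neutralize: (197 − 148) = 49 mg/L as CaCO₃ × 285,000 L = 13,960 g as CaCO₃.
Equivalents of H⁺ required: 13,960 ÷ 50 g/eq = 279.3 eq = 279.3 mol HCl.
Mass of HCl: 279.3 × 36.5 = 10,190 g.
Mass of 33.9% solution: 10,190 / 0.339 = 30,070 g.
Volume: 30,070 g ÷ 1.14 g/mL = 26,380 mL.

26.4 L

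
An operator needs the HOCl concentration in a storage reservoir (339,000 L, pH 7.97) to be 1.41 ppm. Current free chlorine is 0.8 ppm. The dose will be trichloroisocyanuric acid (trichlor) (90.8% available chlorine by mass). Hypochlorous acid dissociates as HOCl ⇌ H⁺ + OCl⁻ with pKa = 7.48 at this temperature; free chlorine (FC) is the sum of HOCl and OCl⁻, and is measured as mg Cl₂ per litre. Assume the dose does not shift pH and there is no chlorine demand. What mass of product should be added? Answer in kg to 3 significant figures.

1.85 kg

[OCl⁻]/[HOCl] = 10^(pH − pKa) = 10^(7.97 − 7.48) = 3.09; fraction as HOCl = 1/(1 + 3.09) = 0.2445.
Free chlorine required for 1.41 ppm HOCl: 1.41 / 0.2445 = 5.767 ppm.
FC to add: 5.767 − 0.8 = 4.967 mg/L as Cl₂.
Cl₂ equivalent: 4.967 mg/L × 339,000 L = 1684 g.
Product at 90.8% available Cl: 1684 / 0.908 = 1855 g.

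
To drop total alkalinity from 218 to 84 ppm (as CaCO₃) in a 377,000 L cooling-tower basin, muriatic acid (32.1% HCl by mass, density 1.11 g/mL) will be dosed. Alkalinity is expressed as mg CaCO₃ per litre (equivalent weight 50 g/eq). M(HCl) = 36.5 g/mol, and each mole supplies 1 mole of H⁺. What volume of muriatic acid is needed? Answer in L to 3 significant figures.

104 L

Alkalinity to neutralize: (218 − 84) = 134 mg/L as CaCO₃ × 377,000 L = 50,520 g as CaCO₃.
Equivalents of H⁺ required: 50,520 ÷ 50 g/eq = 1010 eq = 1010 mol HCl.
Mass of HCl: 1010 × 36.5 = 36,880 g.
Mass of 32.1% solution: 36,880 / 0.321 = 114,900 g.
Volume: 114,900 g ÷ 1.11 g/mL = 103,500 mL.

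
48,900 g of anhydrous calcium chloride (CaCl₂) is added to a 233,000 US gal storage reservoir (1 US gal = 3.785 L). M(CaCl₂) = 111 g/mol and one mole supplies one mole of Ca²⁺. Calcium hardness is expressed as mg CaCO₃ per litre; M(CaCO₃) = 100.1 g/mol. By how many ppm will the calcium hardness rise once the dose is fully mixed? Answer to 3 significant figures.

50.0 ppm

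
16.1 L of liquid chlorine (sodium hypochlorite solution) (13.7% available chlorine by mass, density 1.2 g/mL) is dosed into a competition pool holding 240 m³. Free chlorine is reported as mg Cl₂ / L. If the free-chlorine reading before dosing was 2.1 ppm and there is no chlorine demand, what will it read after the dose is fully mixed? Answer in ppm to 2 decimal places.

13.13 ppm

Volume: 240 m³ = 240,000 L.
Mass of solution: 16.1 L × 1000 mL/L × 1.2 g/mL = 19,320 g.
Available chlorine delivered: 19,320 g × 0.137 = 2647 g as Cl₂.
Concentration rise: 2647 g / 240,000 L = 11.03 mg/L = 11.03 ppm.
Final FC: 2.1 + 11.03 = 13.13 ppm.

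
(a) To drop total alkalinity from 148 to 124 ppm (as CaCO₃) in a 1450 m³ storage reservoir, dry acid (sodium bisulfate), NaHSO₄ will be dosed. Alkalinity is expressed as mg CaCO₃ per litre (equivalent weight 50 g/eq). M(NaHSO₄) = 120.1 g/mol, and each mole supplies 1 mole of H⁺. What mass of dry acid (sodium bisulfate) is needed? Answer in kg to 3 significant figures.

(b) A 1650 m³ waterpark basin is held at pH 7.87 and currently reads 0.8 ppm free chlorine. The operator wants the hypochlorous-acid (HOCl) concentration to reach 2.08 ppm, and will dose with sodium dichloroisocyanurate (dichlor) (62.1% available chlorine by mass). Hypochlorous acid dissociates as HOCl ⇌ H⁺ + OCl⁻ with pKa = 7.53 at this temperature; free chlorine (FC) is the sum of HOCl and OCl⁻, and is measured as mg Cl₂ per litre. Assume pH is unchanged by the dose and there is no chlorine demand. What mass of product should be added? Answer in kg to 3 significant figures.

(a) Volume: 1450 m³ = 1,450,000 L.
(a) Alkalinity to neutralize: (148 − 124) = 24 mg/L as CaCO₃ × 1,450,000 L = 34,800 g as CaCO₃.
(a) Equivalents of H⁺ required: 34,800 ÷ 50 g/eq = 696 eq = 696 mol NaHSO₄.
(a) Mass of NaHSO₄: 696 × 120.1 = 83,590 g.

(b) Volume: 1650 m³ = 1,650,000 L.
(b) [OCl⁻]/[HOCl] = 10^(pH − pKa) = 10^(7.87 − 7.53) = 2.188; fraction as HOCl = 1/(1 + 2.188) = 0.3137.
(b) Free chlorine required for 2.08 ppm HOCl: 2.08 / 0.3137 = 6.631 ppm.
(b) FC to add: 6.631 − 0.8 = 5.831 mg/L as Cl₂.
(b) Cl₂ equivalent: 5.831 mg/L × 1,650,000 L = 9620 g.
(b) Product at 62.1% available Cl: 9620 / 0.621 = 15,490 g.

(a) 83.6 kg; (b) 15.5 kg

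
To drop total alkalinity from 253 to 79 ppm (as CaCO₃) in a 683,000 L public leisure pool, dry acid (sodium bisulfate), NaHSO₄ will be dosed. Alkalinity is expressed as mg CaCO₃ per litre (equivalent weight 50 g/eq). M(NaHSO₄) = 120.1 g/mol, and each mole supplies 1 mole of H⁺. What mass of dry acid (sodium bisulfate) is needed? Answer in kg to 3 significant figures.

285 kg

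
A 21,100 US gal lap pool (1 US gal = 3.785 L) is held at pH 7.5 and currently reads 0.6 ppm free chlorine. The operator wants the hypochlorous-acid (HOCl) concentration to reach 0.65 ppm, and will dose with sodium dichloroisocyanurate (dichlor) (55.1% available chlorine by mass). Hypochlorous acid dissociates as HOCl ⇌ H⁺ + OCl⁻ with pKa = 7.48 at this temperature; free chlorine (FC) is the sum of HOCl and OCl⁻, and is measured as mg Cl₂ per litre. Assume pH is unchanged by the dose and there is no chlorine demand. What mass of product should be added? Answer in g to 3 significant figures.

106 g

Volume: 21,100 US gal × 3.785 L/gal = 79,864 L.
[OCl⁻]/[HOCl] = 10^(pH − pKa) = 10^(7.5 − 7.48) = 1.047; fraction as HOCl = 1/(1 + 1.047) = 0.4885.
Free chlorine required for 0.65 ppm HOCl: 0.65 / 0.4885 = 1.331 ppm.
FC to add: 1.331 − 0.6 = 0.7306 mg/L as Cl₂.
Cl₂ equivalent: 0.7306 mg/L × 79,864 L = 58.35 g.
Product at 55.1% available Cl: 58.35 / 0.551 = 105.9 g.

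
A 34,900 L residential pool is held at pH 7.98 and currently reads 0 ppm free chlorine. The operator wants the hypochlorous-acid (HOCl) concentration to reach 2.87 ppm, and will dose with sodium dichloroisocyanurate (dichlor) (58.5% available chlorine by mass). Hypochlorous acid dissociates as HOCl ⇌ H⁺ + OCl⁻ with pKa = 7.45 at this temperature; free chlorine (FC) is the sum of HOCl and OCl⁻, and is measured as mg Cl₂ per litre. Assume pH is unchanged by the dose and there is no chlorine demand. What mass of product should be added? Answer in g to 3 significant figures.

[OCl⁻]/[HOCl] = 10^(pH − pKa) = 10^(7.98 − 7.45) = 3.388; fraction as HOCl = 1/(1 + 3.388) = 0.2279.
Free chlorine required for 2.87 ppm HOCl: 2.87 / 0.2279 = 12.59 ppm.
FC to add: 12.59 − 0 = 12.59 mg/L as Cl₂.
Cl₂ equivalent: 12.59 mg/L × 34,900 L = 439.6 g.
Product at 58.5% available Cl: 439.6 / 0.585 = 751.4 g.

751 g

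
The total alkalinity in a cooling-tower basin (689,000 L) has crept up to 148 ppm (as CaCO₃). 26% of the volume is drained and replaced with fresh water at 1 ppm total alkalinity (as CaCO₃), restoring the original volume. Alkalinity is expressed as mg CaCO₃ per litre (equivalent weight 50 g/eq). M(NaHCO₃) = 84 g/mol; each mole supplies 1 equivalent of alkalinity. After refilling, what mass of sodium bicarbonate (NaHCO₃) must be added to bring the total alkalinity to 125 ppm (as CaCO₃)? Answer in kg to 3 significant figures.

17.6 kg

After draining 26% and refilling: 148 × 0.74 + 1 × 0.26 = 109.78 ppm.
Deficit to target: 125 − 109.78 = 15.22 mg/L.
As CaCO₃: 15.22 mg/L × 689,000 L = 10,490 g; ÷ 50 g/eq ÷ 1 = 209.7 mol NaHCO₃.
Mass: 209.7 × 84 = 17,620 g.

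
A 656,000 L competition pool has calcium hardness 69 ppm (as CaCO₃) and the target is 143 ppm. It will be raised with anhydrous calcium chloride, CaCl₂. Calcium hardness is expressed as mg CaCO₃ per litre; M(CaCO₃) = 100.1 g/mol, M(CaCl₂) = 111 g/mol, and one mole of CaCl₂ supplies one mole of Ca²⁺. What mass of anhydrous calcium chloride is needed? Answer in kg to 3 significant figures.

Hardness to add: (143 − 69) = 74 mg/L as CaCO₃ × 656,000 L = 48,540 g as CaCO₃.
Moles of Ca²⁺ (1 mol Ca²⁺ ≡ 1 mol CaCO₃): 48,540 / 100.1 g/mol = 485 mol.
Mass of CaCl₂: 485 × 111 = 53,830 g.

53.8 kg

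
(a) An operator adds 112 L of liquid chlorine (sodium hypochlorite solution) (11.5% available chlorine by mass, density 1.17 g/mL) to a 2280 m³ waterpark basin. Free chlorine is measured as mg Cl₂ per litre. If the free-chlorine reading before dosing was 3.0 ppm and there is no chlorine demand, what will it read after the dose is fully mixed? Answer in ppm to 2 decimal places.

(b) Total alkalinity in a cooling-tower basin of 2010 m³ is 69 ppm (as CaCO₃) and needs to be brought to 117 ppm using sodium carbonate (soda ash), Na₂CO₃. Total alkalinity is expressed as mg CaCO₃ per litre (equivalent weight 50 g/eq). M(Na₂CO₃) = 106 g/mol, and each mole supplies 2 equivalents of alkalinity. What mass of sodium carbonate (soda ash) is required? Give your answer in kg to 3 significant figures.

(a) 9.61 ppm; (b) 102 kg

(a) Volume: 2280 m³ = 2,280,000 L.
(a) Mass of solution: 112 L × 1000 mL/L × 1.17 g/mL = 131,000 g.
(a) Available chlorine delivered: 131,000 g × 0.115 = 15,070 g as Cl₂.
(a) Concentration rise: 15,070 g / 2,280,000 L = 6.609 mg/L = 6.61 ppm.
(a) Final FC: 3.0 + 6.61 = 9.61 ppm.

(b) Volume: 2010 m³ = 2,010,000 L.
(b) Alkalinity to add: (117 − 69) = 48 mg/L as CaCO₃ × 2,010,000 L = 96,480 g as CaCO₃.
(b) Equivalents: 96,480 g ÷ 50 g/eq = 1930 eq.
(b) Each mole of Na₂CO₃ supplies 2 eq, so 1930 / 2 = 964.8 mol.
(b) Mass: 964.8 mol × 106 g/mol = 102,300 g.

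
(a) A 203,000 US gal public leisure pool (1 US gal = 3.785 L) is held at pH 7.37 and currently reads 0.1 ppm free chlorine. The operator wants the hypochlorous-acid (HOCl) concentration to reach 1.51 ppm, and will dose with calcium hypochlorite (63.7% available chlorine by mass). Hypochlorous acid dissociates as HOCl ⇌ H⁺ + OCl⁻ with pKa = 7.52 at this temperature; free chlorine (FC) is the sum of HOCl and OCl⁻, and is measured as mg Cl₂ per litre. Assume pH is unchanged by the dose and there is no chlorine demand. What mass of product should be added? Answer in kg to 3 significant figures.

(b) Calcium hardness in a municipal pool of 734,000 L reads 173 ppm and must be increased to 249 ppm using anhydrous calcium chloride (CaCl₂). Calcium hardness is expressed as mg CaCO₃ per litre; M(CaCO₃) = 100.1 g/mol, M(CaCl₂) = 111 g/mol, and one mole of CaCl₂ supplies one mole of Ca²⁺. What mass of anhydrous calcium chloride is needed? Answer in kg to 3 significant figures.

(a) Volume: 203,000 US gal × 3.785 L/gal = 768,355 L.
(a) [OCl⁻]/[HOCl] = 10^(pH − pKa) = 10^(7.37 − 7.52) = 0.7079; fraction as HOCl = 1/(1 + 0.7079) = 0.5855.
(a) Free chlorine required for 1.51 ppm HOCl: 1.51 / 0.5855 = 2.579 ppm.
(a) FC to add: 2.579 − 0.1 = 2.479 mg/L as Cl₂.
(a) Cl₂ equivalent: 2.479 mg/L × 768,355 L = 1905 g.
(a) Product at 63.7% available Cl: 1905 / 0.637 = 2990 g.

(b) Hardness to add: (249 − 173) = 76 mg/L as CaCO₃ × 734,000 L = 55,780 g as CaCO₃.
(b) Moles of Ca²⁺ (1 mol Ca²⁺ ≡ 1 mol CaCO₃): 55,780 / 100.1 g/mol = 557.3 mol.
(b) Mass of CaCl₂: 557.3 × 111 = 61,860 g.

(a) 2.99 kg; (b) 61.9 kg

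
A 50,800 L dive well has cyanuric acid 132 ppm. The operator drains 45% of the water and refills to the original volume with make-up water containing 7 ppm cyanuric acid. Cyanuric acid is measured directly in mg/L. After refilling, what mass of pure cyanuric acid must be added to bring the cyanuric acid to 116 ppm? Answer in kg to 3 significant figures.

2.04 kg

After draining 45% and refilling: 132 × 0.55 + 7 × 0.45 = 75.75 ppm.
Deficit to target: 116 − 75.75 = 40.25 mg/L.
Mass: 40.25 mg/L × 50,800 L = 2045 g cyanuric acid.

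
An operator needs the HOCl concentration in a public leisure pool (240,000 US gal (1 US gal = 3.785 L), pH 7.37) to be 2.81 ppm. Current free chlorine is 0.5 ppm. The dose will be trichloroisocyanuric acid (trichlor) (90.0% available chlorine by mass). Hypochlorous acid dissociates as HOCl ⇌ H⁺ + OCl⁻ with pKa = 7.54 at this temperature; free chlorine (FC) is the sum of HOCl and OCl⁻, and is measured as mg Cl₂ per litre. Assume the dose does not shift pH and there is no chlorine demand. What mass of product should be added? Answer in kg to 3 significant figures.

Volume: 240,000 US gal × 3.785 L/gal = 908,400 L.
[OCl⁻]/[HOCl] = 10^(pH − pKa) = 10^(7.37 − 7.54) = 0.6761; fraction as HOCl = 1/(1 + 0.6761) = 0.5966.
Free chlorine required for 2.81 ppm HOCl: 2.81 / 0.5966 = 4.71 ppm.
FC to add: 4.71 − 0.5 = 4.21 mg/L as Cl₂.
Cl₂ equivalent: 4.21 mg/L × 908,400 L = 3824 g.
Product at 90.0% available Cl: 3824 / 0.9 = 4249 g.

4.25 kg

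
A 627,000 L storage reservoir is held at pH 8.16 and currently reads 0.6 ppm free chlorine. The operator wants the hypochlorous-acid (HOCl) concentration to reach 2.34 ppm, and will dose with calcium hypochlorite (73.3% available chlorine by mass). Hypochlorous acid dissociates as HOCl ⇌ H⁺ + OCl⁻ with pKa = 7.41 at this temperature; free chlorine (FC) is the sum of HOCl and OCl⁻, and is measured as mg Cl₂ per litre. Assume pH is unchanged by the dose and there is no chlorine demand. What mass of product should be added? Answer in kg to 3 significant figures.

12.7 kg

[OCl⁻]/[HOCl] = 10^(pH − pKa) = 10^(8.16 − 7.41) = 5.623; fraction as HOCl = 1/(1 + 5.623) = 0.151.
Free chlorine required for 2.34 ppm HOCl: 2.34 / 0.151 = 15.5 ppm.
FC to add: 15.5 − 0.6 = 14.9 mg/L as Cl₂.
Cl₂ equivalent: 14.9 mg/L × 627,000 L = 9342 g.
Product at 73.3% available Cl: 9342 / 0.733 = 12,740 g.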